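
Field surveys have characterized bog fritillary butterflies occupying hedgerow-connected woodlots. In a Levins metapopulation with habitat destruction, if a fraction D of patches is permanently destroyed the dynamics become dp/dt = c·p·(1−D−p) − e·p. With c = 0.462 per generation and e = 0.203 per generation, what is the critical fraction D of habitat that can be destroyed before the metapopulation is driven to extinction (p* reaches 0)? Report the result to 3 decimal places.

0.561

The nontrivial equilibrium is p* = (1−D) − e/c; extinction occurs when this hits zero.
So D_crit = 1 − e/c = 1 − 0.203/0.462 = 1 − 0.4394 = 0.5606.
Note this equals the original equilibrium occupancy — the Levins extinction-debt result.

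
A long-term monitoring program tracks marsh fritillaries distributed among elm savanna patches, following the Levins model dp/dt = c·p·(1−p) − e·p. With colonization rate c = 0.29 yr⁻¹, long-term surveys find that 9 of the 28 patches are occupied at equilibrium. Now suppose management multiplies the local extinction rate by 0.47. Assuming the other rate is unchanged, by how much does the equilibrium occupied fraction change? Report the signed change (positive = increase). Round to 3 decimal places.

0.360

Observed p* = 9/28 = 0.32143.
Balance c(1−p*) = e gives e = 0.29×(1 − 0.32143) = 0.19679.
New p* = 1 − e/c = 1 − 0.09249/0.29000 = 0.68107.
Δp* = 0.68107 − 0.32143 = +0.35964.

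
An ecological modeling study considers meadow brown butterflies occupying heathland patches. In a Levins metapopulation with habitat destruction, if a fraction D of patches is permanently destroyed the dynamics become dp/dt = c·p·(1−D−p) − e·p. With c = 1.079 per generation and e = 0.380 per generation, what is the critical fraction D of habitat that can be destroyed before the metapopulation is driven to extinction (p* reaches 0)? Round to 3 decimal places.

0.648

The nontrivial equilibrium is p* = (1−D) − e/c; extinction occurs when this hits zero.
So D_crit = 1 − e/c = 1 − 0.380/1.079 = 1 − 0.3522 = 0.6478.
Note this equals the original equilibrium occupancy — the Levins extinction-debt result.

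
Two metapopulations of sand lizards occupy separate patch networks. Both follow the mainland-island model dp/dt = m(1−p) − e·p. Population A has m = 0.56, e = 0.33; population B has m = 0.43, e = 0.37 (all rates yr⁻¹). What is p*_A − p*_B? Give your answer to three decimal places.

0.092

A: p*_A = m/(m+e) = 0.56/0.8900 = 0.6292.
B: p*_B = 0.43/0.8000 = 0.5375.
p*_A − p*_B = 0.6292 − 0.5375 = 0.0917.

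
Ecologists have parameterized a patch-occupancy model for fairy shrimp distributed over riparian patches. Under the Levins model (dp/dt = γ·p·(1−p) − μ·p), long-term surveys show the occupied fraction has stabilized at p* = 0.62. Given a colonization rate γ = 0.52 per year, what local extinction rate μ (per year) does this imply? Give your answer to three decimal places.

At equilibrium γ(1−p*) = μ.
μ = 0.52 × (1 − 0.62) = 0.52 × 0.3800 = 0.1976.

0.198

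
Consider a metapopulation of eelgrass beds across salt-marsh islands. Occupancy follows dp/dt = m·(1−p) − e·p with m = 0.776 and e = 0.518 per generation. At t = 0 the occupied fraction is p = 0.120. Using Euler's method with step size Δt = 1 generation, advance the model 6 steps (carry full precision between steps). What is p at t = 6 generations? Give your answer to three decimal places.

0.599

Update rule: p ← p + [m·(1−p) − e·p]·Δt with Δt = 1.
p: 0.12000 → 0.74072  (Δp = +0.62072)
p: 0.74072 → 0.55823  (Δp = -0.18249)
p: 0.55823 → 0.61188  (Δp = +0.05365)
p: 0.61188 → 0.59611  (Δp = -0.01577)
p: 0.59611 → 0.60074  (Δp = +0.00464)
p: 0.60074 → 0.59938  (Δp = -0.00136)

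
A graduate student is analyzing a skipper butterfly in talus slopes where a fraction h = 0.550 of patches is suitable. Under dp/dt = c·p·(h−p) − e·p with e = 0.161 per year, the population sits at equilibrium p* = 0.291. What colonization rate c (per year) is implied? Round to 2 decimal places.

At equilibrium c(h−p*) = e, so c = e/(h−p*).
c = 0.161/(0.550 − 0.291) = 0.161/0.2590 = 0.6216.

0.62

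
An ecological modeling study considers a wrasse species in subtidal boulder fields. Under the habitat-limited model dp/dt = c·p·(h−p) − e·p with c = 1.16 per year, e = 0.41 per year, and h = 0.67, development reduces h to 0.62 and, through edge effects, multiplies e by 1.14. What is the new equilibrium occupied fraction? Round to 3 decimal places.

Before: p* = h − e/c = 0.67 − 0.41/1.16 = 0.67 − 0.3534 = 0.3166.
After: c = 1.16, e = 0.4674, h = 0.62; p* = 0.62 − 0.4674/1.16 = 0.2171.

0.217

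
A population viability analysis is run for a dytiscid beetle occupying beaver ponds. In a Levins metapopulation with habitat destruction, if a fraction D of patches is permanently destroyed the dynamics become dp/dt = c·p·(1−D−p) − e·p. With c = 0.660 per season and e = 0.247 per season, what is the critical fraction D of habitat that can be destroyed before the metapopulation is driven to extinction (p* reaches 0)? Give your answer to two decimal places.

0.63

The nontrivial equilibrium is p* = (1−D) − e/c; extinction occurs when this hits zero.
So D_crit = 1 − e/c = 1 − 0.247/0.660 = 1 − 0.3742 = 0.6258.
This equals the undisturbed p*, a classic result of Lande's extension.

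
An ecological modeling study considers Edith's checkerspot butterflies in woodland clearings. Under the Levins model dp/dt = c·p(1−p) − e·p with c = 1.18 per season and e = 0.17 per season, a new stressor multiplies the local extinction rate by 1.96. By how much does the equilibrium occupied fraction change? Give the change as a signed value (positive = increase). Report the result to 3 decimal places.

-0.138

Before: p* = 1 − 0.17/1.18 = 0.8559.
After the change, c = 1.18, e = 0.3332, so p* = 1 − 0.3332/1.18 = 0.7176.
Δp* = 0.7176 − 0.8559 = -0.1383.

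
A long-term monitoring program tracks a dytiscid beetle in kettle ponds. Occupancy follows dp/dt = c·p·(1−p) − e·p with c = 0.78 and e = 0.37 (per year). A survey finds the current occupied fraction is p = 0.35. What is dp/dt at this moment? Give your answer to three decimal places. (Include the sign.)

0.048

Colonization term: c·p·(1−p) = 0.78×0.35×0.6500 = 0.17745.
Extinction term: e·p = 0.12950.
dp/dt = 0.17745 − 0.12950 = 0.04795.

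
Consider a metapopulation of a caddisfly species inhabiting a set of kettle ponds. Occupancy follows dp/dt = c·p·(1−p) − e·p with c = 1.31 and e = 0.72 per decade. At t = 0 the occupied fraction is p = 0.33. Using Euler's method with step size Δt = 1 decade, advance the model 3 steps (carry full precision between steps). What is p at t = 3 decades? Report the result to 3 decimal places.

0.435

Update rule: p ← p + [c·p·(1−p) − e·p]·Δt with Δt = 1.
step 1: Δp = +0.05204, p = 0.38204
step 2: Δp = +0.03420, p = 0.41624
step 3: Δp = +0.01861, p = 0.43486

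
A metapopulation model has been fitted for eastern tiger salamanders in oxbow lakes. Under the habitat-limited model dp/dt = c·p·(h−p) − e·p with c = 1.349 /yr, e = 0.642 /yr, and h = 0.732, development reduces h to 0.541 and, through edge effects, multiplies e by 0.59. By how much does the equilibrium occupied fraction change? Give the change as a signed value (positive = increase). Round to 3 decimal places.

0.004

Before: p* = h − e/c = 0.732 − 0.642/1.349 = 0.732 − 0.4759 = 0.2561.
After: c = 1.349, e = 0.37878, h = 0.541; p* = 0.541 − 0.37878/1.349 = 0.2602.
Δp* = 0.2602 − 0.2561 = +0.0041.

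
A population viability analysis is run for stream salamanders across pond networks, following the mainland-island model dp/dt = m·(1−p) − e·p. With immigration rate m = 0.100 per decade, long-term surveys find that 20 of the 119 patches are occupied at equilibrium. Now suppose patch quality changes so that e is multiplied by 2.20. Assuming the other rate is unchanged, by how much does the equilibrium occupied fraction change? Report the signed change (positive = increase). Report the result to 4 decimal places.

-0.0840

Observed p* = 20/119 = 0.16807.
Balance m(1−p*) = e·p* gives e = m(1−p*)/p* = 0.100×0.83193/0.16807 = 0.49499.
New p* = m/(m+e) = 0.10000/(0.10000+1.08898) = 0.08411.
Δp* = 0.08411 − 0.16807 = -0.08396.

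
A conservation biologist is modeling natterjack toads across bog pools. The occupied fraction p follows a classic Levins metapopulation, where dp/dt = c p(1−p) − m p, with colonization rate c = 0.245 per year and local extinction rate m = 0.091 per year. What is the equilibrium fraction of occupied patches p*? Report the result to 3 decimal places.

Setting dp/dt = 0 and dividing through by p* gives c·(1−p*) = m.
So p* = 1 − m/c = 1 − 0.091/0.245 = 1 − 0.3714 = 0.6286.

0.629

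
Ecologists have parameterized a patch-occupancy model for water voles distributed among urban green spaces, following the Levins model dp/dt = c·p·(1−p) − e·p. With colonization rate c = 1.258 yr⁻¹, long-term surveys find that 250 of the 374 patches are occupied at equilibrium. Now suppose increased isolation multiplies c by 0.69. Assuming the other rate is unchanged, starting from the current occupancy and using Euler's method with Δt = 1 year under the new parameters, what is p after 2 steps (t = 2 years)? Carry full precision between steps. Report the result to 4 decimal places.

0.5504

Observed p* = 250/374 = 0.66845.
Balance c(1−p*) = e gives e = 1.258×(1 − 0.66845) = 0.41709.
Starting from p₀ = 0.66845; update p ← p + (dp/dt)·Δt with the new parameters.
  1  |  dp/dt·Δt = -0.086429  |  p_1 = 0.582020
  2  |  dp/dt·Δt = -0.031590  |  p_2 = 0.550430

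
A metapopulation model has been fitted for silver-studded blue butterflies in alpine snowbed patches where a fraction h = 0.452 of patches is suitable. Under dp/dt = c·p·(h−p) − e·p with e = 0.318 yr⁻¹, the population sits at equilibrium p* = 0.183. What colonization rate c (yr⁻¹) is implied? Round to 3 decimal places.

At equilibrium c(h−p*) = e, so c = e/(h−p*).
c = 0.318/(0.452 − 0.183) = 0.318/0.2690 = 1.1822.

1.182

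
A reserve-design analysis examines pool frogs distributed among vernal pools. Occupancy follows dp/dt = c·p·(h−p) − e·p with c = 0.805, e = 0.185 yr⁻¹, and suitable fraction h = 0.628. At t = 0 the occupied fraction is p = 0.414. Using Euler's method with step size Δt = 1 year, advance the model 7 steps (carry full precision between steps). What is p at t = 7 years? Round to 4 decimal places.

0.3992

Update rule: p ← p + [c·p·(h−p) − e·p]·Δt with Δt = 1.
t = 1: p = 0.41400 + (-0.00527) = 0.40873
t = 2: p = 0.40873 + (-0.00347) = 0.40526
t = 3: p = 0.40526 + (-0.00231) = 0.40295
t = 4: p = 0.40295 + (-0.00155) = 0.40141
t = 5: p = 0.40141 + (-0.00104) = 0.40037
t = 6: p = 0.40037 + (-0.00070) = 0.39966
t = 7: p = 0.39966 + (-0.00048) = 0.39919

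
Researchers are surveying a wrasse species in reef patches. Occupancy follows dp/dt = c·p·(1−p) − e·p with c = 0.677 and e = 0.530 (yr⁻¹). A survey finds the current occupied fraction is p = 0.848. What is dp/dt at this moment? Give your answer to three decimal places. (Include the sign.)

Colonization term: c·p·(1−p) = 0.677×0.848×0.1520 = 0.08726.
Extinction term: e·p = 0.44944.
dp/dt = 0.08726 − 0.44944 = -0.36218.

-0.362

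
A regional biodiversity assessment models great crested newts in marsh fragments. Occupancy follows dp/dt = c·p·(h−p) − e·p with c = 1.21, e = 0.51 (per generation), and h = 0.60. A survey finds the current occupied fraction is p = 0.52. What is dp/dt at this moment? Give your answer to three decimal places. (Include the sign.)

-0.215

Colonization term: c·p·(h−p) = 1.21×0.52×0.0800 = 0.05034.
Extinction term: e·p = 0.26520.
dp/dt = 0.05034 − 0.26520 = -0.21486.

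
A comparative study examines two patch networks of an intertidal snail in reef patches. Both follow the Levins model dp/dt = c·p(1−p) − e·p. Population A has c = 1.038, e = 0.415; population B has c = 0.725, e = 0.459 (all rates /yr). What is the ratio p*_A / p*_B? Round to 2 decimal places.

1.64

A: p*_A = 1 − 0.415/1.038 = 0.6002.
B: p*_B = 1 − 0.459/0.725 = 0.3669.
p*_A / p*_B = 0.6002/0.3669 = 1.6359.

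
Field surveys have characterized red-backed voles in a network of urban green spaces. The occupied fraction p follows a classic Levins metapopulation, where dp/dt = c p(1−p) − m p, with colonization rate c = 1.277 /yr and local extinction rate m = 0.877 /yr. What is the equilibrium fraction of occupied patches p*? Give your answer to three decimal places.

0.313

Setting dp/dt = 0 and dividing through by p* gives c·(1−p*) = m.
So p* = 1 − m/c = 1 − 0.877/1.277 = 1 − 0.6868 = 0.3132.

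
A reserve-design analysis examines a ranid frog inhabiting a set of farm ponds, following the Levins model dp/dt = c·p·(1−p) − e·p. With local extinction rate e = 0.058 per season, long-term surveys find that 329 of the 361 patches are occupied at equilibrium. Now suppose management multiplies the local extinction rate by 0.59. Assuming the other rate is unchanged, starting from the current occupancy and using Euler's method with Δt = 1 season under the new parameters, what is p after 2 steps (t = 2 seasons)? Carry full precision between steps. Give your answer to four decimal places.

Observed p* = 329/361 = 0.91136.
Balance c(1−p*) = e gives c = e/(1 − 0.91136) = 0.058/0.08864 = 0.65431.
Starting from p₀ = 0.91136; update p ← p + (dp/dt)·Δt with the new parameters.
step 1: Δp = +0.02167, p = 0.93303
step 2: Δp = +0.00896, p = 0.94199

0.9420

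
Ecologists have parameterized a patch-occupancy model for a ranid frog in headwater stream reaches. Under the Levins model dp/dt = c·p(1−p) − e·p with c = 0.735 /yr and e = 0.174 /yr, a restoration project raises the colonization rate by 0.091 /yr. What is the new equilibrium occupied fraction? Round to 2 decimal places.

Before: p* = 1 − 0.174/0.735 = 0.7633.
After the change, c = 0.826, e = 0.174, so p* = 1 − 0.174/0.826 = 0.7893.

0.79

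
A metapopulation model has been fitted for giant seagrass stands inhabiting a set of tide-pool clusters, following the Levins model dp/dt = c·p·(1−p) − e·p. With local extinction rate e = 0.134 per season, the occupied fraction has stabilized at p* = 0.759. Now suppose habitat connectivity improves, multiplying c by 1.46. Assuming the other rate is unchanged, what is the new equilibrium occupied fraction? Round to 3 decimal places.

0.835

Balance c(1−p*) = e gives c = e/(1 − 0.75900) = 0.134/0.24100 = 0.55602.
New p* = 1 − e/c = 1 − 0.13400/0.81179 = 0.83493.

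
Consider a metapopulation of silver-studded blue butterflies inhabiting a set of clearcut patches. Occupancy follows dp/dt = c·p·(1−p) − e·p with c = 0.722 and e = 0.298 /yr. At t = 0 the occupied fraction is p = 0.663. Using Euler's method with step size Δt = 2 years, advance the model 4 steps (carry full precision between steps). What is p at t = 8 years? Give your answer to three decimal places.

Update rule: p ← p + [c·p·(1−p) − e·p]·Δt with Δt = 2.
step 1: Δp = -0.07251, p = 0.59049
step 2: Δp = -0.00275, p = 0.58773
step 3: Δp = -0.00040, p = 0.58733
step 4: Δp = -0.00006, p = 0.58727

0.587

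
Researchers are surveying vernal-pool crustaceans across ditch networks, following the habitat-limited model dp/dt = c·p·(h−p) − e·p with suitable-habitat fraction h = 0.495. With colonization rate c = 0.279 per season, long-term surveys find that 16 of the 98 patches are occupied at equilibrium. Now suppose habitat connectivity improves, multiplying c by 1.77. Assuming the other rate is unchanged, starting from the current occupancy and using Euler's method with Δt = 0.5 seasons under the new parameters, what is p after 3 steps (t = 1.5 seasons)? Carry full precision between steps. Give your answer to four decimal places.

Observed p* = 16/98 = 0.16327.
Balance c(h−p*) = e gives e = 0.279×(0.495 − 0.16327) = 0.09255.
Starting from p₀ = 0.16327; update p ← p + (dp/dt)·Δt with the new parameters.
  1  |  dp/dt·Δt = +0.005818  |  p_1 = 0.169083
  2  |  dp/dt·Δt = +0.005782  |  p_2 = 0.174865
  3  |  dp/dt·Δt = +0.005730  |  p_3 = 0.180595

0.1806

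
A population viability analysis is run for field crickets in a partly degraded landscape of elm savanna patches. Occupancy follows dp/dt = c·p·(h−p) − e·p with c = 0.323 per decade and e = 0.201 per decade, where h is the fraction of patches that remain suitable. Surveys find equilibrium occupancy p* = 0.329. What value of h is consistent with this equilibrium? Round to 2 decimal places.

0.95

At equilibrium c(h−p*) = e, so h = p* + e/c.
h = 0.329 + 0.201/0.323 = 0.329 + 0.6223 = 0.9513.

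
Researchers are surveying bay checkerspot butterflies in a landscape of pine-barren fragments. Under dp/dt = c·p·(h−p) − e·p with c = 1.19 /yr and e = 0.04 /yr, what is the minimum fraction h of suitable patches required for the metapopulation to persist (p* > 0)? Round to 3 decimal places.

0.034

p* = h − e/c is positive only when h > e/c.
h_min = e/c = 0.04/1.19 = 0.0336.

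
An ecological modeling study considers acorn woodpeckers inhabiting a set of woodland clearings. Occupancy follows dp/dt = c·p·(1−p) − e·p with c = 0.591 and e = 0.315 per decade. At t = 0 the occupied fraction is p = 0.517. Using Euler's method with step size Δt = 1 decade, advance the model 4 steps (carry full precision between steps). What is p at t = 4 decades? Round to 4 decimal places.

Update rule: p ← p + [c·p·(1−p) − e·p]·Δt with Δt = 1.
p: 0.51700 → 0.50172  (Δp = -0.01528)
p: 0.50172 → 0.49143  (Δp = -0.01029)
p: 0.49143 → 0.48434  (Δp = -0.00709)
p: 0.48434 → 0.47937  (Δp = -0.00496)

0.4794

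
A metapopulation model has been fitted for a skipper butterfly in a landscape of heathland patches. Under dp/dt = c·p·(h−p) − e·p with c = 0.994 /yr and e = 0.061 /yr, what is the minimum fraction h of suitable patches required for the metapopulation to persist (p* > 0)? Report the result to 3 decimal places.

p* = h − e/c is positive only when h > e/c.
h_min = e/c = 0.061/0.994 = 0.0614.

0.061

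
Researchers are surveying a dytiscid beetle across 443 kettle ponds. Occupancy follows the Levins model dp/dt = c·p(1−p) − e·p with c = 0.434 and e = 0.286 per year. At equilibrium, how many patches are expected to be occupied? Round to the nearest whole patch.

p* = 1 − e/c = 1 − 0.286/0.434 = 0.3410.
Expected occupied patches = N × p* = 443 × 0.3410 = 151.07 ≈ 151.

151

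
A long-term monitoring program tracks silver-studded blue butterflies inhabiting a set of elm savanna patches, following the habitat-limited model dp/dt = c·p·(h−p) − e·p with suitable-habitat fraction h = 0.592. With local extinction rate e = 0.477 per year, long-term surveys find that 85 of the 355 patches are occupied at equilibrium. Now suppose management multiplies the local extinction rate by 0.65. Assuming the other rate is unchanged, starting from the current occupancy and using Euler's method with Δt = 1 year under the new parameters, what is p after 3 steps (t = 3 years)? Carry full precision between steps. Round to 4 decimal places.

0.3328

Observed p* = 85/355 = 0.23944.
Balance c(h−p*) = e gives c = e/(0.592 − 0.23944) = 0.477/0.35256 = 1.35295.
Starting from p₀ = 0.23944; update p ← p + (dp/dt)·Δt with the new parameters.
t = 1: p = 0.23944 + (+0.03997) = 0.27941
t = 2: p = 0.27941 + (+0.03154) = 0.31095
t = 3: p = 0.31095 + (+0.02183) = 0.33278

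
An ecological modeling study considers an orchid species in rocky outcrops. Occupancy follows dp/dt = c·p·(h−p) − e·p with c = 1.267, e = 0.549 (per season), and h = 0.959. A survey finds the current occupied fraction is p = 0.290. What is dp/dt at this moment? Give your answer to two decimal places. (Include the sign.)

0.09

Colonization term: c·p·(h−p) = 1.267×0.290×0.6690 = 0.24581.
Extinction term: e·p = 0.15921.
dp/dt = 0.24581 − 0.15921 = 0.08660.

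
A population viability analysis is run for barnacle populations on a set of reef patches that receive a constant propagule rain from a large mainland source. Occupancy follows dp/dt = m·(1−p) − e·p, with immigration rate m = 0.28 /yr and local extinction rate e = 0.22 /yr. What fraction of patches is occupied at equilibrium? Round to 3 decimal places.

0.560

At equilibrium the propagule rain into empty patches balances local extinction: m(1−p*) = e·p*.
p* = m/(m+e) = 0.28/(0.28+0.22) = 0.28/0.5000 = 0.5600.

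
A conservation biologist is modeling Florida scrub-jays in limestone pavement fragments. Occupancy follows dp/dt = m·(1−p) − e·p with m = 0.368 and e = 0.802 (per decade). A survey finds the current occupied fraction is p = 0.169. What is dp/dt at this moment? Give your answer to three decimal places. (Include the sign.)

Colonization term: m·(1−p) = 0.368×0.8310 = 0.30581.
Extinction term: e·p = 0.13554.
dp/dt = 0.30581 − 0.13554 = 0.17027.

0.170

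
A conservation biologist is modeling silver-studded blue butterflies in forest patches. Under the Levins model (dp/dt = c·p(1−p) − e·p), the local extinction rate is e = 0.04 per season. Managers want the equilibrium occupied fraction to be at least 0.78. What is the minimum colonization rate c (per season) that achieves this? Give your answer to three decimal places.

p* = 1 − e/c ≥ 0.78 requires e/c ≤ 0.2200, i.e. c ≥ e/0.2200.
c_min = 0.04/0.2200 = 0.1818.

0.182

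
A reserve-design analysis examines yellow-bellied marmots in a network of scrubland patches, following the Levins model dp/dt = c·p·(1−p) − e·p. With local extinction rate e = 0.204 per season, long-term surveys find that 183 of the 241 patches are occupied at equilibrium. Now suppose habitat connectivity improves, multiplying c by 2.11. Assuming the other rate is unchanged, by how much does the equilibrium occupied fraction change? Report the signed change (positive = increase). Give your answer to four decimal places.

Observed p* = 183/241 = 0.75934.
Balance c(1−p*) = e gives c = e/(1 − 0.75934) = 0.204/0.24066 = 0.84767.
New p* = 1 − e/c = 1 − 0.20400/1.78858 = 0.88594.
Δp* = 0.88594 − 0.75934 = +0.12660.

0.1266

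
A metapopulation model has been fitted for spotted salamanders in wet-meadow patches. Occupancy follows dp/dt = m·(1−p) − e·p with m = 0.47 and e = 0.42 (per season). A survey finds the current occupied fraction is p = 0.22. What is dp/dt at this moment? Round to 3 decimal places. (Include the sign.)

0.274

Colonization term: m·(1−p) = 0.47×0.7800 = 0.36660.
Extinction term: e·p = 0.09240.
dp/dt = 0.36660 − 0.09240 = 0.27420.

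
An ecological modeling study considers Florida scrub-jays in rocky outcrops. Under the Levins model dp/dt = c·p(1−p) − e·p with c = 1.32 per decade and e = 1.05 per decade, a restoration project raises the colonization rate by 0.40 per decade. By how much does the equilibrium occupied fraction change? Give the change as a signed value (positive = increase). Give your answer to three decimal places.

0.185

Before: p* = 1 − 1.05/1.32 = 0.2045.
After the change, c = 1.72, e = 1.05, so p* = 1 − 1.05/1.72 = 0.3895.
Δp* = 0.3895 − 0.2045 = +0.1850.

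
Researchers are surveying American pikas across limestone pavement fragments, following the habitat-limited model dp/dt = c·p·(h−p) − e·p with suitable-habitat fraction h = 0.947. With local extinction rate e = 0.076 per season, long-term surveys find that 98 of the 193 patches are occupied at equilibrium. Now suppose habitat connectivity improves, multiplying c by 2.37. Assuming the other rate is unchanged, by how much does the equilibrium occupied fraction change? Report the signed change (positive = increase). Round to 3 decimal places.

0.254

Observed p* = 98/193 = 0.50777.
Balance c(h−p*) = e gives c = e/(0.947 − 0.50777) = 0.076/0.43923 = 0.17303.
New p* = 0.947 − e/c = 0.947 − 0.07600/0.41008 = 0.76167.
Δp* = 0.76167 − 0.50777 = +0.25390.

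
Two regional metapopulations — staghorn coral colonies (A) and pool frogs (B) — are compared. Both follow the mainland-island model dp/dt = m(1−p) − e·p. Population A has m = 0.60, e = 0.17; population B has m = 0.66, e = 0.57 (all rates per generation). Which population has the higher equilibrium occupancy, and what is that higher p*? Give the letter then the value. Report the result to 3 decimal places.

A: p*_A = m/(m+e) = 0.60/0.7700 = 0.7792.
B: p*_B = 0.66/1.2300 = 0.5366.
A is higher at 0.7792.

A, 0.779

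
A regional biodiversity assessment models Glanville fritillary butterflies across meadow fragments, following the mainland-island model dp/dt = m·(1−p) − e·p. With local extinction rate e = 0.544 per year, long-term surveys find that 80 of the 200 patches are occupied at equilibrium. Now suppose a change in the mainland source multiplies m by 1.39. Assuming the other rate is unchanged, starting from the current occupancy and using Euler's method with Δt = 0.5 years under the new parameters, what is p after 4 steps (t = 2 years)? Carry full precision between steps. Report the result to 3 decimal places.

0.477

Observed p* = 80/200 = 0.40000.
Balance m(1−p*) = e·p* gives m = e·p*/(1−p*) = 0.544×0.40000/0.60000 = 0.36267.
Starting from p₀ = 0.40000; update p ← p + (dp/dt)·Δt with the new parameters.
  1  |  dp/dt·Δt = +0.042432  |  p_1 = 0.442432
  2  |  dp/dt·Δt = +0.020195  |  p_2 = 0.462627
  3  |  dp/dt·Δt = +0.009612  |  p_3 = 0.472239
  4  |  dp/dt·Δt = +0.004575  |  p_4 = 0.476814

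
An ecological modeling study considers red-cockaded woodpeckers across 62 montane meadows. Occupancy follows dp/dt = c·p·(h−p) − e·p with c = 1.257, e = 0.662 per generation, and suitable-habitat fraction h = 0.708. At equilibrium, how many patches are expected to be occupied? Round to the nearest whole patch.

p* = h − e/c = 0.708 − 0.5267 = 0.1813.
Expected occupied patches = N × p* = 62 × 0.1813 = 11.24 ≈ 11.

11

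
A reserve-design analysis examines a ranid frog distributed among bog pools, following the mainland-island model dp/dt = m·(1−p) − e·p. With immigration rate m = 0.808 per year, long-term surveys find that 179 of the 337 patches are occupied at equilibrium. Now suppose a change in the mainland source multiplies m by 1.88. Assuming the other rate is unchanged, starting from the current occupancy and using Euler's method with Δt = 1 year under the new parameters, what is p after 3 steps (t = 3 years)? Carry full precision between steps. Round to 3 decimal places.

0.960

Observed p* = 179/337 = 0.53116.
Balance m(1−p*) = e·p* gives e = m(1−p*)/p* = 0.808×0.46884/0.53116 = 0.71321.
Starting from p₀ = 0.53116; update p ← p + (dp/dt)·Δt with the new parameters.
p: 0.53116 → 0.86452  (Δp = +0.33337)
p: 0.86452 → 0.45373  (Δp = -0.41079)
p: 0.45373 → 0.95993  (Δp = +0.50619)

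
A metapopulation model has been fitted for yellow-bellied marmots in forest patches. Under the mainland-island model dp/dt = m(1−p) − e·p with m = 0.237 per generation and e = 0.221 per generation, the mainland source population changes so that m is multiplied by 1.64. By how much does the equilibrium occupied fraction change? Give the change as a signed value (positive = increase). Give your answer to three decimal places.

Before: p* = 0.237/(0.237+0.221) = 0.5175.
After: m = 0.38868, e = 0.221; p* = 0.38868/0.6097 = 0.6375.
Δp* = 0.6375 − 0.5175 = +0.1200.

0.120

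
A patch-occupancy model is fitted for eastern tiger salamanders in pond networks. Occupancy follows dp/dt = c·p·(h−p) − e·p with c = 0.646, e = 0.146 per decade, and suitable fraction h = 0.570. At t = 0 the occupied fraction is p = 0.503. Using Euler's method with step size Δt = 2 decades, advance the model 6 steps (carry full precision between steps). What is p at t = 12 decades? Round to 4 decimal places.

0.3463

Update rule: p ← p + [c·p·(h−p) − e·p]·Δt with Δt = 2.
p: 0.50300 → 0.39967  (Δp = -0.10333)
p: 0.39967 → 0.37092  (Δp = -0.02875)
p: 0.37092 → 0.35802  (Δp = -0.01290)
p: 0.35802 → 0.35153  (Δp = -0.00649)
p: 0.35153 → 0.34811  (Δp = -0.00342)
p: 0.34811 → 0.34626  (Δp = -0.00185)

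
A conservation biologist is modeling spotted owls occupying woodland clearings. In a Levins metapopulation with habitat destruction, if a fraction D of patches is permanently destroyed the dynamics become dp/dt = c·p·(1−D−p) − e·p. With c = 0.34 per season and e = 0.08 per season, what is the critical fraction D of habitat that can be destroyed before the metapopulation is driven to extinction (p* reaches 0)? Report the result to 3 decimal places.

The nontrivial equilibrium is p* = (1−D) − e/c; extinction occurs when this hits zero.
So D_crit = 1 − e/c = 1 − 0.08/0.34 = 1 − 0.2353 = 0.7647.
Note this equals the original equilibrium occupancy — the Levins extinction-debt result.

0.765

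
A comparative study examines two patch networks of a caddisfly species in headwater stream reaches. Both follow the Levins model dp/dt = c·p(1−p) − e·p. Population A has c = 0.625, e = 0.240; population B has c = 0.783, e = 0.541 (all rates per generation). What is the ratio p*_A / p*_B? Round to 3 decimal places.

1.993

A: p*_A = 1 − 0.240/0.625 = 0.6160.
B: p*_B = 1 − 0.541/0.783 = 0.3091.
p*_A / p*_B = 0.6160/0.3091 = 1.9931.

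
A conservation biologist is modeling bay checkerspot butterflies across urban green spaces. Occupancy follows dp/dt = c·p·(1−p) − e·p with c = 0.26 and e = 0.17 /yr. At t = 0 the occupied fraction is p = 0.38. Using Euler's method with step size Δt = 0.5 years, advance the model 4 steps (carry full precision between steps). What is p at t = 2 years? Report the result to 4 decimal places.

Update rule: p ← p + [c·p·(1−p) − e·p]·Δt with Δt = 0.5.
  1  |  dp/dt·Δt = -0.001672  |  p_1 = 0.378328
  2  |  dp/dt·Δt = -0.001582  |  p_2 = 0.376746
  3  |  dp/dt·Δt = -0.001498  |  p_3 = 0.375247
  4  |  dp/dt·Δt = -0.001419  |  p_4 = 0.373828

0.3738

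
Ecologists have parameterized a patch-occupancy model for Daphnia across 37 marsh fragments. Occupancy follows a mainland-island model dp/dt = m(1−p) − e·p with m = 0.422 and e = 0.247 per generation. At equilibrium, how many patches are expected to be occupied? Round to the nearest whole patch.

p* = m/(m+e) = 0.422/0.6690 = 0.6308.
Expected occupied patches = N × p* = 37 × 0.6308 = 23.34 ≈ 23.

23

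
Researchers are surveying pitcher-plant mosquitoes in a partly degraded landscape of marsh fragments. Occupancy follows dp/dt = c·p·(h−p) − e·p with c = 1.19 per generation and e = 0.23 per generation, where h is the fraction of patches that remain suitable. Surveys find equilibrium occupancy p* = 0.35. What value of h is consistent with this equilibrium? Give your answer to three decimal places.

0.543

At equilibrium c(h−p*) = e, so h = p* + e/c.
h = 0.35 + 0.23/1.19 = 0.35 + 0.1933 = 0.5433.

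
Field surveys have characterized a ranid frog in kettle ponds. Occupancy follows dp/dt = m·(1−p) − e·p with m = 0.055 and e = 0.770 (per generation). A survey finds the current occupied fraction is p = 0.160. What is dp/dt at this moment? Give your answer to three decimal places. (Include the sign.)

-0.077

Colonization term: m·(1−p) = 0.055×0.8400 = 0.04620.
Extinction term: e·p = 0.12320.
dp/dt = 0.04620 − 0.12320 = -0.07700.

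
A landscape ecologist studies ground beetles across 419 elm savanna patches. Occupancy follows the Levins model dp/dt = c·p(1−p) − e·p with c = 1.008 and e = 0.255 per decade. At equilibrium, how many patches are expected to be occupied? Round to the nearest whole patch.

313

p* = 1 − e/c = 1 − 0.255/1.008 = 0.7470.
Expected occupied patches = N × p* = 419 × 0.7470 = 313.00 ≈ 313.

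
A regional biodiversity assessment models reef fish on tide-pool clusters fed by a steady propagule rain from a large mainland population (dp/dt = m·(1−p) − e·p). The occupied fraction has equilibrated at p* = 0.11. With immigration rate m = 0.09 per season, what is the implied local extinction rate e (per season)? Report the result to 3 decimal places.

At equilibrium m(1−p*) = e·p*, so e = m(1−p*)/p*.
e = 0.09 × 0.8900 / 0.11 = 0.7282.

0.728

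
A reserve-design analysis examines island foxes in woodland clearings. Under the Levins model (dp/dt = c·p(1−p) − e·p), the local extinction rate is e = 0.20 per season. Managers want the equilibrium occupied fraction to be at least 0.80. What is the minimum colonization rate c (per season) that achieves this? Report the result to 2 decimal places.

p* = 1 − e/c ≥ 0.80 requires e/c ≤ 0.2000, i.e. c ≥ e/0.2000.
c_min = 0.20/0.2000 = 1.0000.

1.00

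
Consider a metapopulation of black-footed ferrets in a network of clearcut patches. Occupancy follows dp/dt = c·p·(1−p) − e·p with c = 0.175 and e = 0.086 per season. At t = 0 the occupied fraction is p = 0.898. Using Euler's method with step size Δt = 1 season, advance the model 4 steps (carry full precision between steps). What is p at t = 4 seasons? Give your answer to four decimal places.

Update rule: p ← p + [c·p·(1−p) − e·p]·Δt with Δt = 1.
t = 1: p = 0.89800 + (-0.06120) = 0.83680
t = 2: p = 0.83680 + (-0.04807) = 0.78874
t = 3: p = 0.78874 + (-0.03867) = 0.75006
t = 4: p = 0.75006 + (-0.03170) = 0.71837

0.7184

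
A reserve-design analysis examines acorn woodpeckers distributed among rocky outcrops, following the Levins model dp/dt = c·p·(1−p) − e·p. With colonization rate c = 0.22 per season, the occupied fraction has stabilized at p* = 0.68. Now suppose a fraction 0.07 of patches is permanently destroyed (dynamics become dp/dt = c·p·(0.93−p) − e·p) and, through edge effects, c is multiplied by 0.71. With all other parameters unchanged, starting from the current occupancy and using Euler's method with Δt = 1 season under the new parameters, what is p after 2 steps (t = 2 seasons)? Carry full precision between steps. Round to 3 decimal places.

Balance c(1−p*) = e gives e = 0.22×(1 − 0.68000) = 0.07040.
Starting from p₀ = 0.68000; update p ← p + (dp/dt)·Δt with the new parameters.
  1  |  dp/dt·Δt = -0.021318  |  p_1 = 0.658682
  2  |  dp/dt·Δt = -0.018456  |  p_2 = 0.640226

0.640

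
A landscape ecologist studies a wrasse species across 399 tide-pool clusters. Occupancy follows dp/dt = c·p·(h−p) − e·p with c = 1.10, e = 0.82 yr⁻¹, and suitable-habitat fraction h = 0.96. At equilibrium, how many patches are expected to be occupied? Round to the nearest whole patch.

86

p* = h − e/c = 0.96 − 0.7455 = 0.2145.
Expected occupied patches = N × p* = 399 × 0.2145 = 85.60 ≈ 86.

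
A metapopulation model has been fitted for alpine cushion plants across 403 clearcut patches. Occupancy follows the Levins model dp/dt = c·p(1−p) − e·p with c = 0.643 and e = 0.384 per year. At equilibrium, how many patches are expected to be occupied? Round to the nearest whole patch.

162

p* = 1 − e/c = 1 − 0.384/0.643 = 0.4028.
Expected occupied patches = N × p* = 403 × 0.4028 = 162.33 ≈ 162.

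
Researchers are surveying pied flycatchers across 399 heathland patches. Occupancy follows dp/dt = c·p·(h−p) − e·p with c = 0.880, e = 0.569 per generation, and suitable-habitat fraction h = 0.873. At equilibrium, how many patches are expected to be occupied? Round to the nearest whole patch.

90

p* = h − e/c = 0.873 − 0.6466 = 0.2264.
Expected occupied patches = N × p* = 399 × 0.2264 = 90.34 ≈ 90.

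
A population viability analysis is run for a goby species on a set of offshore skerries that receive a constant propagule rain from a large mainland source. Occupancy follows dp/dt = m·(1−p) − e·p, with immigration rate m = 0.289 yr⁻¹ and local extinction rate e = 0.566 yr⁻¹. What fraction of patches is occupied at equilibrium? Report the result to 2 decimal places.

0.34

At equilibrium the propagule rain into empty patches balances local extinction: m(1−p*) = e·p*.
p* = m/(m+e) = 0.289/(0.289+0.566) = 0.289/0.8550 = 0.3380.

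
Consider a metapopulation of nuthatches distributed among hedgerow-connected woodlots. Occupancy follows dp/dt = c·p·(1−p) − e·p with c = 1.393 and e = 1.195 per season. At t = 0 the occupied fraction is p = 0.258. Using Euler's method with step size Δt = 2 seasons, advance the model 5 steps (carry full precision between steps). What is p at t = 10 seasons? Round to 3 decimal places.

Update rule: p ← p + [c·p·(1−p) − e·p]·Δt with Δt = 2.
step 1: Δp = -0.08328, p = 0.17472
step 2: Δp = -0.01586, p = 0.15886
step 3: Δp = -0.00740, p = 0.15146
step 4: Δp = -0.00393, p = 0.14753
step 5: Δp = -0.00221, p = 0.14531

0.145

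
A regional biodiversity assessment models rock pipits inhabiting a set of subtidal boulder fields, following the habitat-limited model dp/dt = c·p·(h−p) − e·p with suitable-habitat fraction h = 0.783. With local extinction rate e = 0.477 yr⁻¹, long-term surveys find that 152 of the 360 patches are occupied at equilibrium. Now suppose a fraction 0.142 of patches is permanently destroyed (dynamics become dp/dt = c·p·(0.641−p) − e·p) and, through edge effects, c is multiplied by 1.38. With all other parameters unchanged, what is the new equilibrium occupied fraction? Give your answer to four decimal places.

0.3796

Observed p* = 152/360 = 0.42222.
Balance c(h−p*) = e gives c = e/(0.783 − 0.42222) = 0.477/0.36078 = 1.32214.
New p* = 0.641 − e/c = 0.641 − 0.47700/1.82455 = 0.37957.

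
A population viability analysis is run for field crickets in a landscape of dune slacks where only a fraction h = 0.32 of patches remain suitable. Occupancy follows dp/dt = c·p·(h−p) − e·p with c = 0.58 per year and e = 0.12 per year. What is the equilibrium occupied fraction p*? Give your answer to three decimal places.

Setting dp/dt = 0 and dividing by p* gives c·(h−p*) = e.
So p* = h − e/c = 0.32 − 0.12/0.58 = 0.32 − 0.2069 = 0.1131.

0.113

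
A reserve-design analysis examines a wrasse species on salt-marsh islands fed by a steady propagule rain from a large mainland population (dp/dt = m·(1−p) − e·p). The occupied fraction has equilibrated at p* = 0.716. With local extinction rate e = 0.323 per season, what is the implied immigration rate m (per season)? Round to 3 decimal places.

At equilibrium m(1−p*) = e·p*, so m = e·p*/(1−p*).
m = 0.323 × 0.716 / 0.2840 = 0.2313/0.2840 = 0.8143.

0.814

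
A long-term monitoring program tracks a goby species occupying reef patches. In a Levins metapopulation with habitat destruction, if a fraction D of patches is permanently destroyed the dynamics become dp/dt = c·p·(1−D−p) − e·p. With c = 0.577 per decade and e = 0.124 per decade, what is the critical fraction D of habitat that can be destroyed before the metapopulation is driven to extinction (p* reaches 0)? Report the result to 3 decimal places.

0.785

The nontrivial equilibrium is p* = (1−D) − e/c; extinction occurs when this hits zero.
So D_crit = 1 − e/c = 1 − 0.124/0.577 = 1 − 0.2149 = 0.7851.
This equals the undisturbed p*, a classic result of Lande's extension.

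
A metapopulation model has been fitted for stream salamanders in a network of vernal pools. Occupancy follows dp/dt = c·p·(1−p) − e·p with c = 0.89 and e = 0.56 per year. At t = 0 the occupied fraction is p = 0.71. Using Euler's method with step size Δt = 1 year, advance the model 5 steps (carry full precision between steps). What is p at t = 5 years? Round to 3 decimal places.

0.388

Update rule: p ← p + [c·p·(1−p) − e·p]·Δt with Δt = 1.
p: 0.71000 → 0.49565  (Δp = -0.21435)
p: 0.49565 → 0.44057  (Δp = -0.05508)
p: 0.44057 → 0.41321  (Δp = -0.02736)
p: 0.41321 → 0.39761  (Δp = -0.01560)
p: 0.39761 → 0.38812  (Δp = -0.00949)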